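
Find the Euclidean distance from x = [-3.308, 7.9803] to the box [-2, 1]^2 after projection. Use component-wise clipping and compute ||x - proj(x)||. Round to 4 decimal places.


Project each component onto [-2, 1].
clip(-3.308) = -2.0, clip(7.9803) = 1.0
Projection = [-2.0, 1.0]
Squared diffs: [1.7109, 48.7246]
Distance = sqrt(50.4355) = 7.1018


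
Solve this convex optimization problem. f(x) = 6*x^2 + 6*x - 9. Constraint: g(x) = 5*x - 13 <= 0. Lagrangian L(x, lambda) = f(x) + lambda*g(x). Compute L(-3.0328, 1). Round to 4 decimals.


Step 1: Evaluate f(x).
f(-3.0328) = 6*(-3.0328)^2 + 6*(-3.0328) - 9 = 27.9905
Step 2: Evaluate g(x).
g(-3.0328) = 5*-3.0328 - 13 = -28.164
Step 3: Compute Lagrangian.
L = 27.9905 + 1*-28.164 = -0.1735


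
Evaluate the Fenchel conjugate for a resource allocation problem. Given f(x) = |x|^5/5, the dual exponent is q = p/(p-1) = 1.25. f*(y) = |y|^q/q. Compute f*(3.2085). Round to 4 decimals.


The conjugate exponent q satisfies 1/p + 1/q = 1.
p = 5, so q = 5/(5 - 1) = 1.25
|y|^q = 3.2085^1.25 = 4.2942
f*(3.2085) = 4.2942 / 1.25 = 3.4353


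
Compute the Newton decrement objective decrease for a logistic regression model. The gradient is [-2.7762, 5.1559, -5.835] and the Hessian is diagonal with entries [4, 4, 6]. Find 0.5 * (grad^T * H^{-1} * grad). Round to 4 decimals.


Step 1: H is diagonal, so H^(-1) * g = [-0.6941, 1.289, -0.9725].
Step 2: g^T H^(-1) g = sum_i g_i^2 / H_ii
  = (-2.7762)^2/4 + (5.1559)^2/4 + (-5.835)^2/6
  = 1.9268 + 6.6458 + 5.6745 = 14.2472
Step 3: Objective decrease = 0.5 * g^T H^(-1) g = 7.1236


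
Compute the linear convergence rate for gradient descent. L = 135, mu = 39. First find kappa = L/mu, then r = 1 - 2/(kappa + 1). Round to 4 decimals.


Step 1: Compute the condition number.
kappa = L/mu = 135/39 = 3.4615
Step 2: Compute the convergence rate.
r = 1 - 2/(kappa + 1) = 1 - 2*mu/(L + mu) = (L - mu)/(L + mu) = 96/174 = 0.5517


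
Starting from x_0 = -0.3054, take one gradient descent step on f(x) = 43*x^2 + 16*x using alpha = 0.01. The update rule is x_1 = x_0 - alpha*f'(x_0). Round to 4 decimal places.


We compute the gradient at x_0 and apply the update.
f'(x) = 86*x + 16
f'(-0.3054) = 86*-0.3054 + 16 = -10.2644
x_1 = -0.3054 - 0.01*-10.2644 = -0.2028


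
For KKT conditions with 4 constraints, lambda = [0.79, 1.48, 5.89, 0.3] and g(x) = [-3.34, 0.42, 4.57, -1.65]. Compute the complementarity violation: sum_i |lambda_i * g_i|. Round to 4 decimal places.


KKT complementary slackness check:
lambda_1 * g_1 = 0.79 * -3.34 = -2.6386
lambda_2 * g_2 = 1.48 * 0.42 = 0.6216
lambda_3 * g_3 = 5.89 * 4.57 = 26.9173
lambda_4 * g_4 = 0.3 * -1.65 = -0.495
Total violation = 2.6386 + 0.6216 + 26.9173 + 0.495 = 30.6725


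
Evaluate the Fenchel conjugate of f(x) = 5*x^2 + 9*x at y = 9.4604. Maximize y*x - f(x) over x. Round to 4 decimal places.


f*(y) = sup_x {y*x - a*x^2 - b*x} = sup_x {(y-b)*x - a*x^2}
FOC: (y - b) - 2a*x = 0 => x* = (y - b)/(2a)
x* = (9.4604 - 9)/(2*5) = 0.046
f*(9.4604) = (y-b)^2/(4a) = (9.4604 - 9)^2/(4*5)
= 0.212/20 = 0.0106


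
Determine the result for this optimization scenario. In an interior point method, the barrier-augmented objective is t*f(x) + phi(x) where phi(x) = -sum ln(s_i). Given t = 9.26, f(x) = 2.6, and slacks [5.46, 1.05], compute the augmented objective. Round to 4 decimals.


Step 1: Compute log-barrier.
ln values: [1.6974, 0.0488]
phi = -(1.6974 + 0.0488) = -1.7462
Step 2: Compute augmented objective.
t*f(x) = 9.26*2.6 = 24.076
Total = 24.076 - 1.7462 = 22.3298


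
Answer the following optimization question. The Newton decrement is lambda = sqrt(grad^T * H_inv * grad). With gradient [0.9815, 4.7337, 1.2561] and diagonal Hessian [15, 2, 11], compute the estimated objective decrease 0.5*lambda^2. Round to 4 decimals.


Step 1: H is diagonal, so H^(-1) * g = [0.0654, 2.3669, 0.1142].
Step 2: g^T H^(-1) g = sum_i g_i^2 / H_ii
  = (0.9815)^2/15 + (4.7337)^2/2 + (1.2561)^2/11
  = 0.0642 + 11.204 + 0.1434 = 11.4116
Step 3: Objective decrease = 0.5 * g^T H^(-1) g = 5.7058


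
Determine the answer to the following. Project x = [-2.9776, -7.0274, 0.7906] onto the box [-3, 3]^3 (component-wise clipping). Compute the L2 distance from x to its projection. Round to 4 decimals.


Project each component onto [-3, 3].
clip(-2.9776) = -2.9776, clip(-7.0274) = -3.0, clip(0.7906) = 0.7906
Projection = [-2.9776, -3.0, 0.7906]
Squared diffs: [0.0, 16.22, 0.0]
Distance = sqrt(16.22) = 4.0274


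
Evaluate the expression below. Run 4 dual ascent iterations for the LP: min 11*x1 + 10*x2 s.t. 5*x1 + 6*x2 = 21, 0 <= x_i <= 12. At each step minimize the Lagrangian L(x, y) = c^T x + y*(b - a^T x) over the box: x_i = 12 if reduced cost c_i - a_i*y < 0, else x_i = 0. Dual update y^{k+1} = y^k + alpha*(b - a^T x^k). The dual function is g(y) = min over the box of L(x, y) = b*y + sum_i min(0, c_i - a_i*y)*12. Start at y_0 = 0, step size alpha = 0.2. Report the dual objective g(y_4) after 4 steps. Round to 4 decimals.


Dual ascent for LP: min 11*x1 + 10*x2, 5*x1 + 6*x2 = 21, 0 <= x_i <= 12
Step 1: y^k = 0.0, reduced costs: (11.0, 10.0)
  x^k = (0.0, 0.0), subgradient = b - a^T x = 21.0
  y^{k+1} = 0.0 + 0.2*21.0 = 4.2
Step 2: y^k = 4.2, reduced costs: (-10.0, -15.2)
  x^k = (12.0, 12.0), subgradient = b - a^T x = -111.0
  y^{k+1} = 4.2 + 0.2*-111.0 = -18.0
Step 3: y^k = -18.0, reduced costs: (101.0, 118.0)
  x^k = (0.0, 0.0), subgradient = b - a^T x = 21.0
  y^{k+1} = -18.0 + 0.2*21.0 = -13.8
Step 4: y^k = -13.8, reduced costs: (80.0, 92.8)
  x^k = (0.0, 0.0), subgradient = b - a^T x = 21.0
  y^{k+1} = -13.8 + 0.2*21.0 = -9.6
Dual objective at y_4 = -9.6: reduced costs (59.0, 67.6), box minimizer x = (0.0, 0.0)
g(y_4) = b*y + (c1 - a1*y)*x1 + (c2 - a2*y)*x2 = 21*(-9.6) + 59.0*0.0 + 67.6*0.0 = -201.6 + 0.0 + 0.0 = -201.6


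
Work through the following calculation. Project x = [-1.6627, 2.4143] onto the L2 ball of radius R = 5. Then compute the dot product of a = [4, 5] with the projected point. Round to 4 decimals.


Step 1: Compute ||x|| (intermediates to 6 decimals).
||x|| = sqrt((-1.6627)^2 + 2.4143^2) = 2.931453
Step 2: Project.
Since ||x|| <= R, proj = x (no scaling needed).
proj(x) = [-1.6627, 2.4143]
Step 3: Dot product.
a^T * proj(x) = 4*(-1.6627) + 5*2.4143 = 5.4207


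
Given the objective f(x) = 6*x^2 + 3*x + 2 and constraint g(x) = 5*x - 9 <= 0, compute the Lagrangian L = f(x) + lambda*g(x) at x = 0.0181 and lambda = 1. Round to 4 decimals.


Step 1: Evaluate f(x).
f(0.0181) = 6*0.0181^2 + 3*0.0181 + 2 = 2.0563
Step 2: Evaluate g(x).
g(0.0181) = 5*0.0181 - 9 = -8.9095
Step 3: Compute Lagrangian.
L = 2.0563 + 1*-8.9095 = -6.8532


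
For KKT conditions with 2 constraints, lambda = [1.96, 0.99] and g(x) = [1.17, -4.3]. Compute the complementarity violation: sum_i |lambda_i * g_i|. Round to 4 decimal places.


KKT complementary slackness check:
lambda_1 * g_1 = 1.96 * 1.17 = 2.2932
lambda_2 * g_2 = 0.99 * -4.3 = -4.257
Total violation = 2.2932 + 4.257 = 6.5502


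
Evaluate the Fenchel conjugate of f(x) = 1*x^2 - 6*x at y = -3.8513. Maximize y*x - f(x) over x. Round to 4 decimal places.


f*(y) = sup_x {y*x - a*x^2 - b*x} = sup_x {(y-b)*x - a*x^2}
FOC: (y - b) - 2a*x = 0 => x* = (y - b)/(2a)
x* = (-3.8513 + 6)/(2*1) = 1.0744
f*(-3.8513) = (y-b)^2/(4a) = (-3.8513 + 6)^2/(4*1)
= 4.6169/4 = 1.1542


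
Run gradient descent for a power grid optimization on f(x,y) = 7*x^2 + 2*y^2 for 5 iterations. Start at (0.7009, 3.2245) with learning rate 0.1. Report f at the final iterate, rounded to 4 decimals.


Gradient descent on f(x,y) = 7*x^2 + 2*y^2.
Starting point: (0.7009, 3.2245), alpha = 0.1
Step 1: grad_x = 2*7*0.7009 = 9.8126, grad_y = 2*2*3.2245 = 12.898
  x_1 = 0.7009 - 0.1*9.8126 = -0.2804
  y_1 = 3.2245 - 0.1*12.898 = 1.9347
Step 2: grad_x = 2*7*-0.2804 = -3.925, grad_y = 2*2*1.9347 = 7.7388
  x_2 = -0.2804 - 0.1*-3.925 = 0.1121
  y_2 = 1.9347 - 0.1*7.7388 = 1.1608
Step 3: grad_x = 2*7*0.1121 = 1.57, grad_y = 2*2*1.1608 = 4.6433
  x_3 = 0.1121 - 0.1*1.57 = -0.0449
  y_3 = 1.1608 - 0.1*4.6433 = 0.6965
Step 4: grad_x = 2*7*-0.0449 = -0.628, grad_y = 2*2*0.6965 = 2.786
  x_4 = -0.0449 - 0.1*-0.628 = 0.0179
  y_4 = 0.6965 - 0.1*2.786 = 0.4179
Step 5: grad_x = 2*7*0.0179 = 0.2512, grad_y = 2*2*0.4179 = 1.6716
  x_5 = 0.0179 - 0.1*0.2512 = -0.0072
  y_5 = 0.4179 - 0.1*1.6716 = 0.2507
f(-0.0072, 0.2507) = 7*(-0.0072)^2 + 2*0.2507^2 = 0.1261


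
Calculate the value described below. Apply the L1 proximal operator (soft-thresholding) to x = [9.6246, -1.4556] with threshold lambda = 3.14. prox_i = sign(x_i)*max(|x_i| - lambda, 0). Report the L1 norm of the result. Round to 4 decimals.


Soft-thresholding with lambda = 3.14:
prox(9.6246) = sign(9.6246)*max(|9.6246| - 3.14, 0) = 6.4846
prox(-1.4556) = sign(-1.4556)*max(|-1.4556| - 3.14, 0) = 0.0
prox(x) = [6.4846, 0.0]
||prox(x)||_1 = 6.4846 + 0.0 = 6.4846


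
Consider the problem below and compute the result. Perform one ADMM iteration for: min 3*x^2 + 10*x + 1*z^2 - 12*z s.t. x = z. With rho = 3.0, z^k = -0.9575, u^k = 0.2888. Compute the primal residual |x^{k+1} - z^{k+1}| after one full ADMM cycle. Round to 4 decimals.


ADMM iteration with rho = 3.0, z^k = -0.9575, u^k = 0.2888
Step 1: x-update.
Minimize 3*x^2 + 10*x + (3.0/2)*(x + 0.9575 + 0.2888)^2
FOC: (2*3 + 3.0)*x = -10 + 3.0*(-0.9575 - 0.2888)
x^{k+1} = -1.5265
Step 2: z-update.
Minimize 1*z^2 - 12*z + (3.0/2)*(-1.5265 - z + 0.2888)^2
FOC: (2*1 + 3.0)*z = 12 + 3.0*(-1.5265 + 0.2888)
z^{k+1} = 1.6574
Step 3: u-update.
u^{k+1} = 0.2888 - 1.5265 - 1.6574 = -2.8951
Step 4: Primal residual = |-1.5265 - 1.6574| = 3.1839


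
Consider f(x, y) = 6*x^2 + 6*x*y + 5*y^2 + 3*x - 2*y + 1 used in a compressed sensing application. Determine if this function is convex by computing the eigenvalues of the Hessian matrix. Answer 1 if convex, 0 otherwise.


The Hessian of f(x,y) = 6*x^2 + 6*x*y + 5*y^2 + 3*x - 2*y + 1 is:
H = [[12, 6], [6, 10]]
Trace = 12 + 10 = 22
Determinant = 12*10 - (6)^2 = 84
Discriminant = (22)^2 - 4*84 = 148.0
Eigenvalues: lambda_1 = 4.9172, lambda_2 = 17.0828
The function is convex.

1


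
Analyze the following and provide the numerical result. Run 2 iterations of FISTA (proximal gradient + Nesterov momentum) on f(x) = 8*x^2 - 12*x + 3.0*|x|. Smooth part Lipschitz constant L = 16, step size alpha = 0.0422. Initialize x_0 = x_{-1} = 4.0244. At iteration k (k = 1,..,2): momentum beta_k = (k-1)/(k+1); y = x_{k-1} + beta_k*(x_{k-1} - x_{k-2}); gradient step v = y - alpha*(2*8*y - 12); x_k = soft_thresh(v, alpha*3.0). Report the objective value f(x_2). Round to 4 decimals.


FISTA on f(x) = 8*x^2 - 12*x + 3.0*|x|
L = 16, alpha = 0.0422
Iteration 1: beta = 0.0, y = 4.0244 + 0.0*(4.0244 - 4.0244) = 4.0244
  grad(y) = 52.3904, v = y - alpha*grad = 1.8135
  prox(v) = soft_thresh(1.8135, 0.1266) = 1.6869
Iteration 2: beta = 0.3333, y = 1.6869 + 0.3333*(1.6869 - 4.0244) = 0.9078
  grad(y) = 2.5243, v = y - alpha*grad = 0.8012
  prox(v) = soft_thresh(0.8012, 0.1266) = 0.6746
f(x_2) = 8*0.6746^2 - 12*0.6746 + 3.0*|0.6746| = -2.4306


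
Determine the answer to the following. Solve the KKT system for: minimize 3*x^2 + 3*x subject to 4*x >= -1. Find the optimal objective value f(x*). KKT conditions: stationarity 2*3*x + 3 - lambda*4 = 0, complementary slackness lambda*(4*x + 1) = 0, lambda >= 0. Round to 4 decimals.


Step 1: Try lambda = 0 (constraint inactive).
x_unc = -3/(2*3) = -0.5
Check: 4*-0.5 = -2.0 < -1 -- violated!
Step 2: Constraint must be active: 4*x = -1
x* = -1/4 = -0.25
lambda = (2*3*(-0.25) + 3)/4 = 0.375
Step 3: Compute optimal value.
f(x*) = 3*(-0.25)^2 + 3*(-0.25) = -0.5625


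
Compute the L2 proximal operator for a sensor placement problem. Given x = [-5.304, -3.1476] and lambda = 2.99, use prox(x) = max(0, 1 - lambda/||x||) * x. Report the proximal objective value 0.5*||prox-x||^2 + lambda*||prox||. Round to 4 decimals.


Step 1: Compute ||x||.
||x|| = 6.1676
Step 2: Compute scaling factor.
scale = max(0, 1 - 2.99/6.1676) = 0.5152
Step 3: prox(x) = [-2.7327, -1.6217]
||prox(x)|| = 3.1776
Step 4: Proximal objective.
0.5*||prox-x||^2 = 4.4701
lambda*||prox|| = 9.501
Total = 13.9712


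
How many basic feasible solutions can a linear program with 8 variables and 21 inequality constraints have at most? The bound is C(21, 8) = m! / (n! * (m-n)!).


Each vertex corresponds to some choice of n active constraints out of m, so the number of vertices is at most C(m, n) = m! / (n!(m-n)!).
m = 21, n = 8
Numerator: 21 * 20 * 19 * 18 * 17 * 16 * 15 * 14
Denominator: 8! = 40320
C(21, 8) = 203490


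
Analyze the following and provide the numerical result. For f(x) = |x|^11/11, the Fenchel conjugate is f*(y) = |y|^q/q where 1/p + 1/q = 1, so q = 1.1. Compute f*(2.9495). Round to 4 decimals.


The conjugate exponent q satisfies 1/p + 1/q = 1.
p = 11, so q = 11/(11 - 1) = 1.1
|y|^q = 2.9495^1.1 = 3.2864
f*(2.9495) = 3.2864 / 1.1 = 2.9877


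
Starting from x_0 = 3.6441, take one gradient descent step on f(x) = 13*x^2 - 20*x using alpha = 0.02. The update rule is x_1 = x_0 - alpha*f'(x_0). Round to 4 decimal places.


We compute the gradient at x_0 and apply the update.
f'(x) = 26*x - 20
f'(3.6441) = 26*3.6441 - 20 = 74.7466
x_1 = 3.6441 - 0.02*74.7466 = 2.1492


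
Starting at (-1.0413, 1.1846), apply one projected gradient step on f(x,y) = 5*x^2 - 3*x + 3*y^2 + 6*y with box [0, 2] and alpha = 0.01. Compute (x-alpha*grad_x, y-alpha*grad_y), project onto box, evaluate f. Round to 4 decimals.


Step 1: Compute gradient at (-1.0413, 1.1846).
grad_x = 2*5*-1.0413 - 3 = -13.413
grad_y = 2*3*1.1846 + 6 = 13.1076
Step 2: Gradient step.
x_raw = -1.0413 - 0.01*-13.413 = -0.9072
y_raw = 1.1846 - 0.01*13.1076 = 1.0535
Step 3: Project onto [0, 2].
x_proj = clip(-0.9072) = 0.0
y_proj = clip(1.0535) = 1.0535
Step 4: Evaluate f.
f(0.0, 1.0535) = 9.6509


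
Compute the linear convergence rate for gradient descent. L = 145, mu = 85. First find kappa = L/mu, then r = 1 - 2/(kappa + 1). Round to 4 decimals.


Step 1: Compute the condition number.
kappa = L/mu = 145/85 = 1.7059
Step 2: Compute the convergence rate.
r = 1 - 2/(kappa + 1) = 1 - 2*mu/(L + mu) = (L - mu)/(L + mu) = 60/230 = 0.2609


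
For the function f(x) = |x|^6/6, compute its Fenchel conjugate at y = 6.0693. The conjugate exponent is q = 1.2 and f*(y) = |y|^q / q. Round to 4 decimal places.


The conjugate exponent q satisfies 1/p + 1/q = 1.
p = 6, so q = 6/(6 - 1) = 1.2
|y|^q = 6.0693^1.2 = 8.705
f*(6.0693) = 8.705 / 1.2 = 7.2541


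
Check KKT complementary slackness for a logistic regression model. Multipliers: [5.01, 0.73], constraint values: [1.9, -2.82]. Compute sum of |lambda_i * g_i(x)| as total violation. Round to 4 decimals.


KKT complementary slackness check:
lambda_1 * g_1 = 5.01 * 1.9 = 9.519
lambda_2 * g_2 = 0.73 * -2.82 = -2.0586
Total violation = 9.519 + 2.0586 = 11.5776


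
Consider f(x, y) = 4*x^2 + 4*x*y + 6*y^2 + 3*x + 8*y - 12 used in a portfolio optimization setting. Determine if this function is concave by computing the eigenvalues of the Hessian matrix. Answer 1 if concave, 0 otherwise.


The Hessian of f(x,y) = 4*x^2 + 4*x*y + 6*y^2 + 3*x + 8*y - 12 is:
H = [[8, 4], [4, 12]]
Trace = 8 + 12 = 20
Determinant = 8*12 - (4)^2 = 80
Discriminant = (20)^2 - 4*80 = 80.0
Eigenvalues: lambda_1 = 5.5279, lambda_2 = 14.4721
The function is not concave.

0


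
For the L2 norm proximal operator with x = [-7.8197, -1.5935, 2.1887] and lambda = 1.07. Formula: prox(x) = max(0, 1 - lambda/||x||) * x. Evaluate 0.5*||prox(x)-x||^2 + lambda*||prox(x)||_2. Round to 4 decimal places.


Step 1: Compute ||x||.
||x|| = 8.2751
Step 2: Compute scaling factor.
scale = max(0, 1 - 1.07/8.2751) = 0.8707
Step 3: prox(x) = [-6.8086, -1.3875, 1.9057]
||prox(x)|| = 7.2051
Step 4: Proximal objective.
0.5*||prox-x||^2 = 0.5725
lambda*||prox|| = 7.7095
Total = 8.2819


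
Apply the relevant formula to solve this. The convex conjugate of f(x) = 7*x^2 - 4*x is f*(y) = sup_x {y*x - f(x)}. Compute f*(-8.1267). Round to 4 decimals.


f*(y) = sup_x {y*x - a*x^2 - b*x} = sup_x {(y-b)*x - a*x^2}
FOC: (y - b) - 2a*x = 0 => x* = (y - b)/(2a)
x* = (-8.1267 + 4)/(2*7) = -0.2948
f*(-8.1267) = (y-b)^2/(4a) = (-8.1267 + 4)^2/(4*7)
= 17.0297/28 = 0.6082


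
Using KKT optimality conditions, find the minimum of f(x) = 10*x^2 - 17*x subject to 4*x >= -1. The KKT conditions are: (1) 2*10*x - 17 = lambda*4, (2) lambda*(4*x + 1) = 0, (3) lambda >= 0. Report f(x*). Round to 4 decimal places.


Step 1: Try lambda = 0 (constraint inactive).
Stationarity: 2*10*x - 17 = 0
x* = 17/(2*10) = 0.85
Check constraint: 4*0.85 = 3.4 >= -1 -- satisfied.
Step 2: Compute optimal value.
f(x*) = 10*0.85^2 - 17*0.85 = -7.225


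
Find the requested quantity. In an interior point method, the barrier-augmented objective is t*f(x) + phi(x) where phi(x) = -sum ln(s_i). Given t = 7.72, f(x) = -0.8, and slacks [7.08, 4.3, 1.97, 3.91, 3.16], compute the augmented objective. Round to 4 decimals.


Step 1: Compute log-barrier.
ln values: [1.9573, 1.4586, 0.678, 1.3635, 1.1506]
phi = -(1.9573 + 1.4586 + 0.678 + 1.3635 + 1.1506) = -6.608
Step 2: Compute augmented objective.
t*f(x) = 7.72*-0.8 = -6.176
Total = -6.176 - 6.608 = -12.784


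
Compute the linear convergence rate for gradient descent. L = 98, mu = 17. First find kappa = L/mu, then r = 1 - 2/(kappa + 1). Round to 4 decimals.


Step 1: Compute the condition number.
kappa = L/mu = 98/17 = 5.7647
Step 2: Compute the convergence rate.
r = 1 - 2/(kappa + 1) = 1 - 2*mu/(L + mu) = (L - mu)/(L + mu) = 81/115 = 0.7043


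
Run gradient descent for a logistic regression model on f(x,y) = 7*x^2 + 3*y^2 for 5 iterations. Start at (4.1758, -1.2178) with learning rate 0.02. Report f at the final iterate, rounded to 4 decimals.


Gradient descent on f(x,y) = 7*x^2 + 3*y^2.
Starting point: (4.1758, -1.2178), alpha = 0.02
Step 1: grad_x = 2*7*4.1758 = 58.4612, grad_y = 2*3*-1.2178 = -7.3068
  x_1 = 4.1758 - 0.02*58.4612 = 3.0066
  y_1 = -1.2178 - 0.02*-7.3068 = -1.0717
Step 2: grad_x = 2*7*3.0066 = 42.0921, grad_y = 2*3*-1.0717 = -6.43
  x_2 = 3.0066 - 0.02*42.0921 = 2.1647
  y_2 = -1.0717 - 0.02*-6.43 = -0.9431
Step 3: grad_x = 2*7*2.1647 = 30.3063, grad_y = 2*3*-0.9431 = -5.6584
  x_3 = 2.1647 - 0.02*30.3063 = 1.5586
  y_3 = -0.9431 - 0.02*-5.6584 = -0.8299
Step 4: grad_x = 2*7*1.5586 = 21.8205, grad_y = 2*3*-0.8299 = -4.9794
  x_4 = 1.5586 - 0.02*21.8205 = 1.1222
  y_4 = -0.8299 - 0.02*-4.9794 = -0.7303
Step 5: grad_x = 2*7*1.1222 = 15.7108, grad_y = 2*3*-0.7303 = -4.3819
  x_5 = 1.1222 - 0.02*15.7108 = 0.808
  y_5 = -0.7303 - 0.02*-4.3819 = -0.6427
f(0.808, -0.6427) = 7*0.808^2 + 3*(-0.6427)^2 = 5.8089


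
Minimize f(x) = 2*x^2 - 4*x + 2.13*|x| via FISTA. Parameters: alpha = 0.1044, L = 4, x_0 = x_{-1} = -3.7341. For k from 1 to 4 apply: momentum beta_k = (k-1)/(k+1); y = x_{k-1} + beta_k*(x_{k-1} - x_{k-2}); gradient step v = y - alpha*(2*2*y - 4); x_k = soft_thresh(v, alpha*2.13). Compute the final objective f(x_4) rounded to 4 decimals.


FISTA on f(x) = 2*x^2 - 4*x + 2.13*|x|
L = 4, alpha = 0.1044
Iteration 1: beta = 0.0, y = -3.7341 + 0.0*(-3.7341 + 3.7341) = -3.7341
  grad(y) = -18.9364, v = y - alpha*grad = -1.7571
  prox(v) = soft_thresh(-1.7571, 0.2224) = -1.5348
Iteration 2: beta = 0.3333, y = -1.5348 + 0.3333*(-1.5348 + 3.7341) = -0.8017
  grad(y) = -7.2066, v = y - alpha*grad = -0.0493
  prox(v) = soft_thresh(-0.0493, 0.2224) = 0.0
Iteration 3: beta = 0.5, y = 0.0 + 0.5*(0.0 + 1.5348) = 0.7674
  grad(y) = -0.9305, v = y - alpha*grad = 0.8645
  prox(v) = soft_thresh(0.8645, 0.2224) = 0.6422
Iteration 4: beta = 0.6, y = 0.6422 + 0.6*(0.6422 - 0.0) = 1.0274
  grad(y) = 0.1098, v = y - alpha*grad = 1.016
  prox(v) = soft_thresh(1.016, 0.2224) = 0.7936
f(x_4) = 2*0.7936^2 - 4*0.7936 + 2.13*|0.7936| = -0.2244


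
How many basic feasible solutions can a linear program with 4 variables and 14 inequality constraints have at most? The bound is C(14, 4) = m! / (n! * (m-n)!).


Each vertex corresponds to some choice of n active constraints out of m, so the number of vertices is at most C(m, n) = m! / (n!(m-n)!).
m = 14, n = 4
Numerator: 14 * 13 * 12 * 11
Denominator: 4! = 24
C(14, 4) = 1001


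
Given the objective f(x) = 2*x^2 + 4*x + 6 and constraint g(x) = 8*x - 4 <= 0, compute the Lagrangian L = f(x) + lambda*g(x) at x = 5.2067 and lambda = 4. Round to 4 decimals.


Step 1: Evaluate f(x).
f(5.2067) = 2*5.2067^2 + 4*5.2067 + 6 = 81.0462
Step 2: Evaluate g(x).
g(5.2067) = 8*5.2067 - 4 = 37.6536
Step 3: Compute Lagrangian.
L = 81.0462 + 4*37.6536 = 231.6606


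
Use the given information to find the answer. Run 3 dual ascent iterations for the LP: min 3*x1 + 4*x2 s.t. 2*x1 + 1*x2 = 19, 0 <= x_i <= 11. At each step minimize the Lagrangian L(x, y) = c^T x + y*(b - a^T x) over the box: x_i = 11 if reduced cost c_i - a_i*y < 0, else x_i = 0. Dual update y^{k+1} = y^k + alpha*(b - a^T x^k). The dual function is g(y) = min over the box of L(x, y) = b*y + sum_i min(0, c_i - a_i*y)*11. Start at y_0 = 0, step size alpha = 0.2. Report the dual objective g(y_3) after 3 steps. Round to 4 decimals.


Dual ascent for LP: min 3*x1 + 4*x2, 2*x1 + 1*x2 = 19, 0 <= x_i <= 11
Step 1: y^k = 0.0, reduced costs: (3.0, 4.0)
  x^k = (0.0, 0.0), subgradient = b - a^T x = 19.0
  y^{k+1} = 0.0 + 0.2*19.0 = 3.8
Step 2: y^k = 3.8, reduced costs: (-4.6, 0.2)
  x^k = (11.0, 0.0), subgradient = b - a^T x = -3.0
  y^{k+1} = 3.8 + 0.2*-3.0 = 3.2
Step 3: y^k = 3.2, reduced costs: (-3.4, 0.8)
  x^k = (11.0, 0.0), subgradient = b - a^T x = -3.0
  y^{k+1} = 3.2 + 0.2*-3.0 = 2.6
Dual objective at y_3 = 2.6: reduced costs (-2.2, 1.4), box minimizer x = (11.0, 0.0)
g(y_3) = b*y + (c1 - a1*y)*x1 + (c2 - a2*y)*x2 = 19*2.6 + (-2.2)*11.0 + 1.4*0.0 = 49.4 - 24.2 + 0.0 = 25.2


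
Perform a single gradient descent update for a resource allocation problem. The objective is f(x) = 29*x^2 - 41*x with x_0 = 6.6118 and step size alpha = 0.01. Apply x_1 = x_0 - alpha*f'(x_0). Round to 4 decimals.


We compute the gradient at x_0 and apply the update.
f'(x) = 58*x - 41
f'(6.6118) = 58*6.6118 - 41 = 342.4844
x_1 = 6.6118 - 0.01*342.4844 = 3.187


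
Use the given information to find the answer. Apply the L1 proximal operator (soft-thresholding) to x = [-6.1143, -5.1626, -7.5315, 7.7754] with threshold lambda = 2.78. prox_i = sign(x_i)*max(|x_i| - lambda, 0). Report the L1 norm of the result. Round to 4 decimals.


Soft-thresholding with lambda = 2.78:
prox(-6.1143) = sign(-6.1143)*max(|-6.1143| - 2.78, 0) = -3.3343
prox(-5.1626) = sign(-5.1626)*max(|-5.1626| - 2.78, 0) = -2.3826
prox(-7.5315) = sign(-7.5315)*max(|-7.5315| - 2.78, 0) = -4.7515
prox(7.7754) = sign(7.7754)*max(|7.7754| - 2.78, 0) = 4.9954
prox(x) = [-3.3343, -2.3826, -4.7515, 4.9954]
||prox(x)||_1 = 3.3343 + 2.3826 + 4.7515 + 4.9954 = 15.4638


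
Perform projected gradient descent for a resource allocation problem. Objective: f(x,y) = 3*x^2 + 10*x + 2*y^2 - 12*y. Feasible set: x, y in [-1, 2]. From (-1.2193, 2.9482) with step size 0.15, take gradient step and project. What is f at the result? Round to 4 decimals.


Step 1: Compute gradient at (-1.2193, 2.9482).
grad_x = 2*3*-1.2193 + 10 = 2.6842
grad_y = 2*2*2.9482 - 12 = -0.2072
Step 2: Gradient step.
x_raw = -1.2193 - 0.15*2.6842 = -1.6219
y_raw = 2.9482 - 0.15*-0.2072 = 2.9793
Step 3: Project onto [-1, 2].
x_proj = clip(-1.6219) = -1.0
y_proj = clip(2.9793) = 2.0
Step 4: Evaluate f.
f(-1.0, 2.0) = -23.0


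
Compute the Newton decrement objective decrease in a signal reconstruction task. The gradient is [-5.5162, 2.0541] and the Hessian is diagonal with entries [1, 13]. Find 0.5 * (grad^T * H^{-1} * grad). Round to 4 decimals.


Step 1: H is diagonal, so H^(-1) * g = [-5.5162, 0.158].
Step 2: g^T H^(-1) g = sum_i g_i^2 / H_ii
  = (-5.5162)^2/1 + (2.0541)^2/13
  = 30.4285 + 0.3246 = 30.753
Step 3: Objective decrease = 0.5 * g^T H^(-1) g = 15.3765


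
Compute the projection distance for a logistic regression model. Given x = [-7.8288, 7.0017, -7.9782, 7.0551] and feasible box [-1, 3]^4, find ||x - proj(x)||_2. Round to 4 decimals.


Project each component onto [-1, 3].
clip(-7.8288) = -1.0, clip(7.0017) = 3.0, clip(-7.9782) = -1.0, clip(7.0551) = 3.0
Projection = [-1.0, 3.0, -1.0, 3.0]
Squared diffs: [46.6325, 16.0136, 48.6953, 16.4438]
Distance = sqrt(127.7852) = 11.3042


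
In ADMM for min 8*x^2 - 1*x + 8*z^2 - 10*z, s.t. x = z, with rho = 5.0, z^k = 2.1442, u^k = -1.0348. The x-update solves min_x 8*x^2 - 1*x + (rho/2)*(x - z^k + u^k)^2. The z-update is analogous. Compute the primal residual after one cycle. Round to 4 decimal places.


ADMM iteration with rho = 5.0, z^k = 2.1442, u^k = -1.0348
Step 1: x-update.
Minimize 8*x^2 - 1*x + (5.0/2)*(x - 2.1442 - 1.0348)^2
FOC: (2*8 + 5.0)*x = 1 + 5.0*(2.1442 + 1.0348)
x^{k+1} = 0.8045
Step 2: z-update.
Minimize 8*z^2 - 10*z + (5.0/2)*(0.8045 - z - 1.0348)^2
FOC: (2*8 + 5.0)*z = 10 + 5.0*(0.8045 - 1.0348)
z^{k+1} = 0.4214
Step 3: u-update.
u^{k+1} = -1.0348 + 0.8045 - 0.4214 = -0.6516
Step 4: Primal residual = |0.8045 - 0.4214| = 0.3832


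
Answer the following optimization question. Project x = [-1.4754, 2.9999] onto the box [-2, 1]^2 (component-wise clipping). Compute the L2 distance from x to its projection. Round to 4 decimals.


Project each component onto [-2, 1].
clip(-1.4754) = -1.4754, clip(2.9999) = 1.0
Projection = [-1.4754, 1.0]
Squared diffs: [0.0, 3.9996]
Distance = sqrt(3.9996) = 1.9999


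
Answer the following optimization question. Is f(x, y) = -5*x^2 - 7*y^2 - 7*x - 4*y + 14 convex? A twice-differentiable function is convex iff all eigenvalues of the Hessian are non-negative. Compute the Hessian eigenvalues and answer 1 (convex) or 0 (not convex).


The Hessian of f(x,y) = -5*x^2 - 7*y^2 - 7*x - 4*y + 14 is:
H = [[-10, 0], [0, -14]]
Trace = -10 - 14 = -24
Determinant = -10*-14 - (0)^2 = 140
Discriminant = (-24)^2 - 4*140 = 16.0
Eigenvalues: lambda_1 = -14.0, lambda_2 = -10.0
The function is not convex.

0


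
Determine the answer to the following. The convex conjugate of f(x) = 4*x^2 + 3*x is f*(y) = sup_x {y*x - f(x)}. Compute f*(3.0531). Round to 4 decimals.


f*(y) = sup_x {y*x - a*x^2 - b*x} = sup_x {(y-b)*x - a*x^2}
FOC: (y - b) - 2a*x = 0 => x* = (y - b)/(2a)
x* = (3.0531 - 3)/(2*4) = 0.0066
f*(3.0531) = (y-b)^2/(4a) = (3.0531 - 3)^2/(4*4)
= 0.0028/16 = 0.0002


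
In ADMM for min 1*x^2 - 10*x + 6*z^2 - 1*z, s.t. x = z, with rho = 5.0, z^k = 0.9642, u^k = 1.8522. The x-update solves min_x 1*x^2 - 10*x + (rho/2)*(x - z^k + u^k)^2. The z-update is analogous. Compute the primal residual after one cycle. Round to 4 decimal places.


ADMM iteration with rho = 5.0, z^k = 0.9642, u^k = 1.8522
Step 1: x-update.
Minimize 1*x^2 - 10*x + (5.0/2)*(x - 0.9642 + 1.8522)^2
FOC: (2*1 + 5.0)*x = 10 + 5.0*(0.9642 - 1.8522)
x^{k+1} = 0.7943
Step 2: z-update.
Minimize 6*z^2 - 1*z + (5.0/2)*(0.7943 - z + 1.8522)^2
FOC: (2*6 + 5.0)*z = 1 + 5.0*(0.7943 + 1.8522)
z^{k+1} = 0.8372
Step 3: u-update.
u^{k+1} = 1.8522 + 0.7943 - 0.8372 = 1.8093
Step 4: Primal residual = |0.7943 - 0.8372| = 0.0429


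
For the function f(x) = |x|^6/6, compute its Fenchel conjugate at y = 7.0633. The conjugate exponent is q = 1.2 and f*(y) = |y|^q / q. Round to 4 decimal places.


The conjugate exponent q satisfies 1/p + 1/q = 1.
p = 6, so q = 6/(6 - 1) = 1.2
|y|^q = 7.0633^1.2 = 10.4426
f*(7.0633) = 10.4426 / 1.2 = 8.7022


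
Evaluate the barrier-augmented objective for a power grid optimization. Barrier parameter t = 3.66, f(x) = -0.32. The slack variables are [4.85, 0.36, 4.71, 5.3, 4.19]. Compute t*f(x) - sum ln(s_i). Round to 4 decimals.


Step 1: Compute log-barrier.
ln values: [1.579, -1.0217, 1.5497, 1.6677, 1.4327]
phi = -(1.579 - 1.0217 + 1.5497 + 1.6677 + 1.4327) = -5.2074
Step 2: Compute augmented objective.
t*f(x) = 3.66*-0.32 = -1.1712
Total = -1.1712 - 5.2074 = -6.3786


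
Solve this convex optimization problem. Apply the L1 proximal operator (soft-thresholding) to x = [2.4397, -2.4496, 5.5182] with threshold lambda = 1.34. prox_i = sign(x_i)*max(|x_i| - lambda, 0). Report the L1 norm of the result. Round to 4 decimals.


Soft-thresholding with lambda = 1.34:
prox(2.4397) = sign(2.4397)*max(|2.4397| - 1.34, 0) = 1.0997
prox(-2.4496) = sign(-2.4496)*max(|-2.4496| - 1.34, 0) = -1.1096
prox(5.5182) = sign(5.5182)*max(|5.5182| - 1.34, 0) = 4.1782
prox(x) = [1.0997, -1.1096, 4.1782]
||prox(x)||_1 = 1.0997 + 1.1096 + 4.1782 = 6.3875


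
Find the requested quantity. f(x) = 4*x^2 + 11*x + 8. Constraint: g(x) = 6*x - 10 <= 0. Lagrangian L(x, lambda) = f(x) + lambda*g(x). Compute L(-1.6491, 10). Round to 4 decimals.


Step 1: Evaluate f(x).
f(-1.6491) = 4*(-1.6491)^2 + 11*(-1.6491) + 8 = 0.738
Step 2: Evaluate g(x).
g(-1.6491) = 6*-1.6491 - 10 = -19.8946
Step 3: Compute Lagrangian.
L = 0.738 + 10*-19.8946 = -198.208


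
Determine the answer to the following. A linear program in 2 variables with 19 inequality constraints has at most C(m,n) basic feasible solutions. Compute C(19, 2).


Each vertex corresponds to some choice of n active constraints out of m, so the number of vertices is at most C(m, n) = m! / (n!(m-n)!).
m = 19, n = 2
Numerator: 19 * 18
Denominator: 2! = 2
C(19, 2) = 171


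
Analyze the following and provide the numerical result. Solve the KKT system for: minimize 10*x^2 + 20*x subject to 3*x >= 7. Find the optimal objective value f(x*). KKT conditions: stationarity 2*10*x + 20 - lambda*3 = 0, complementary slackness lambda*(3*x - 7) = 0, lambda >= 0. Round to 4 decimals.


Step 1: Try lambda = 0 (constraint inactive).
x_unc = -20/(2*10) = -1.0
Check: 3*-1.0 = -3.0 < 7 -- violated!
Step 2: Constraint must be active: 3*x = 7
x* = 7/3 = 2.3333 (rounded; the exact value 7/3 is used below)
lambda = (2*10*(7/3) + 20)/3 = 22.2222
Step 3: Compute optimal value.
f(x*) = 10*(7/3)^2 + 20*(7/3) = 101.1111


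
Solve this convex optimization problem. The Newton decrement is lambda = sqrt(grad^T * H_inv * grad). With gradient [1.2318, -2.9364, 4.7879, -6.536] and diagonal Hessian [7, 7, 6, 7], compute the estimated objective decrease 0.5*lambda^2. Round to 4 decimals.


Step 1: H is diagonal, so H^(-1) * g = [0.176, -0.4195, 0.798, -0.9337].
Step 2: g^T H^(-1) g = sum_i g_i^2 / H_ii
  = (1.2318)^2/7 + (-2.9364)^2/7 + (4.7879)^2/6 + (-6.536)^2/7
  = 0.2168 + 1.2318 + 3.8207 + 6.1028 = 11.372
Step 3: Objective decrease = 0.5 * g^T H^(-1) g = 5.686


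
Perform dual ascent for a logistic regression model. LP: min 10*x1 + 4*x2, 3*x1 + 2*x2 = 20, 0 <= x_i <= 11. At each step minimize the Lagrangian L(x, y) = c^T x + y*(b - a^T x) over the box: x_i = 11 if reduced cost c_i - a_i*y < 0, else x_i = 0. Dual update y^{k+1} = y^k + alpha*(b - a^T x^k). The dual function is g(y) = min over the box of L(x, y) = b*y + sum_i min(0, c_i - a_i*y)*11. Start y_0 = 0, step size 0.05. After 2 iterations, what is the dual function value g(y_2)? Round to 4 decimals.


Dual ascent for LP: min 10*x1 + 4*x2, 3*x1 + 2*x2 = 20, 0 <= x_i <= 11
Step 1: y^k = 0.0, reduced costs: (10.0, 4.0)
  x^k = (0.0, 0.0), subgradient = b - a^T x = 20.0
  y^{k+1} = 0.0 + 0.05*20.0 = 1.0
Step 2: y^k = 1.0, reduced costs: (7.0, 2.0)
  x^k = (0.0, 0.0), subgradient = b - a^T x = 20.0
  y^{k+1} = 1.0 + 0.05*20.0 = 2.0
Dual objective at y_2 = 2.0: reduced costs (4.0, 0.0), box minimizer x = (0.0, 0.0)
g(y_2) = b*y + (c1 - a1*y)*x1 + (c2 - a2*y)*x2 = 20*2.0 + 4.0*0.0 + 0.0*0.0 = 40.0 + 0.0 + 0.0 = 40.0


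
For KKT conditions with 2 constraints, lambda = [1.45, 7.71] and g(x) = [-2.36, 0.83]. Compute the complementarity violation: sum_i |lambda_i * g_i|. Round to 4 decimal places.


KKT complementary slackness check:
lambda_1 * g_1 = 1.45 * -2.36 = -3.422
lambda_2 * g_2 = 7.71 * 0.83 = 6.3993
Total violation = 3.422 + 6.3993 = 9.8213


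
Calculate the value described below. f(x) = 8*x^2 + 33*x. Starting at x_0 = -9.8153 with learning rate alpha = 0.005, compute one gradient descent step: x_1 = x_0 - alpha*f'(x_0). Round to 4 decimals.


We compute the gradient at x_0 and apply the update.
f'(x) = 16*x + 33
f'(-9.8153) = 16*-9.8153 + 33 = -124.0448
x_1 = -9.8153 - 0.005*-124.0448 = -9.1951


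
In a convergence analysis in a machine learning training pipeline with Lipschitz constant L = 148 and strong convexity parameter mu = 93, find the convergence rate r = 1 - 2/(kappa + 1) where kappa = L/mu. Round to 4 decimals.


Step 1: Compute the condition number.
kappa = L/mu = 148/93 = 1.5914
Step 2: Compute the convergence rate.
r = 1 - 2/(kappa + 1) = 1 - 2*mu/(L + mu) = (L - mu)/(L + mu) = 55/241 = 0.2282


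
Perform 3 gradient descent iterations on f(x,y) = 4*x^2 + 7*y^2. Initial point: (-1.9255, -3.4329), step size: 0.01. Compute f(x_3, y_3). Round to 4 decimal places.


Gradient descent on f(x,y) = 4*x^2 + 7*y^2.
Starting point: (-1.9255, -3.4329), alpha = 0.01
Step 1: grad_x = 2*4*-1.9255 = -15.404, grad_y = 2*7*-3.4329 = -48.0606
  x_1 = -1.9255 - 0.01*-15.404 = -1.7715
  y_1 = -3.4329 - 0.01*-48.0606 = -2.9523
Step 2: grad_x = 2*4*-1.7715 = -14.1717, grad_y = 2*7*-2.9523 = -41.3321
  x_2 = -1.7715 - 0.01*-14.1717 = -1.6297
  y_2 = -2.9523 - 0.01*-41.3321 = -2.539
Step 3: grad_x = 2*4*-1.6297 = -13.0379, grad_y = 2*7*-2.539 = -35.5456
  x_3 = -1.6297 - 0.01*-13.0379 = -1.4994
  y_3 = -2.539 - 0.01*-35.5456 = -2.1835
f(-1.4994, -2.1835) = 4*(-1.4994)^2 + 7*(-2.1835)^2 = 42.3666


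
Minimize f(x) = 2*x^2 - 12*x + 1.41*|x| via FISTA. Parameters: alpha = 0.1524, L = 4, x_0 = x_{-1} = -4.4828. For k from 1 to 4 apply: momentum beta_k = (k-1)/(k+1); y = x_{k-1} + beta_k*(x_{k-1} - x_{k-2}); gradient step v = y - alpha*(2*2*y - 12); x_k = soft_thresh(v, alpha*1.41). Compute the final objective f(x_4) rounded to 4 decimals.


FISTA on f(x) = 2*x^2 - 12*x + 1.41*|x|
L = 4, alpha = 0.1524
Iteration 1: beta = 0.0, y = -4.4828 + 0.0*(-4.4828 + 4.4828) = -4.4828
  grad(y) = -29.9312, v = y - alpha*grad = 0.0787
  prox(v) = soft_thresh(0.0787, 0.2149) = 0.0
Iteration 2: beta = 0.3333, y = 0.0 + 0.3333*(0.0 + 4.4828) = 1.4943
  grad(y) = -6.0229, v = y - alpha*grad = 2.4122
  prox(v) = soft_thresh(2.4122, 0.2149) = 2.1973
Iteration 3: beta = 0.5, y = 2.1973 + 0.5*(2.1973 - 0.0) = 3.2959
  grad(y) = 1.1837, v = y - alpha*grad = 3.1155
  prox(v) = soft_thresh(3.1155, 0.2149) = 2.9006
Iteration 4: beta = 0.6, y = 2.9006 + 0.6*(2.9006 - 2.1973) = 3.3227
  grad(y) = 1.2906, v = y - alpha*grad = 3.126
  prox(v) = soft_thresh(3.126, 0.2149) = 2.9111
f(x_4) = 2*2.9111^2 - 12*2.9111 + 1.41*|2.9111| = -13.8796


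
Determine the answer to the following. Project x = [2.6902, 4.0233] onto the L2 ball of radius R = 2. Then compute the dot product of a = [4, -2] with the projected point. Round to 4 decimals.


Step 1: Compute ||x|| (intermediates to 6 decimals).
||x|| = sqrt(2.6902^2 + 4.0233^2) = 4.839847
Step 2: Project.
Since ||x|| > R, scale = R/||x|| = 2/4.839847 = 0.413236, proj(x) = scale * x
proj(x) = [1.111687, 1.662572]
Step 3: Dot product.
a^T * proj(x) = 4*1.111687 - 2*1.662572 = 1.1216


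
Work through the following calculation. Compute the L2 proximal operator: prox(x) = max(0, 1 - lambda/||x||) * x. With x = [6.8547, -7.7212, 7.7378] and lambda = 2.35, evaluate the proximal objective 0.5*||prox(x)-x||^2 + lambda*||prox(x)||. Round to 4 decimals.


Step 1: Compute ||x||.
||x|| = 12.9026
Step 2: Compute scaling factor.
scale = max(0, 1 - 2.35/12.9026) = 0.8179
Step 3: prox(x) = [5.6062, -6.3149, 6.3285]
||prox(x)|| = 10.5526
Step 4: Proximal objective.
0.5*||prox-x||^2 = 2.7613
lambda*||prox|| = 24.7986
Total = 27.5599


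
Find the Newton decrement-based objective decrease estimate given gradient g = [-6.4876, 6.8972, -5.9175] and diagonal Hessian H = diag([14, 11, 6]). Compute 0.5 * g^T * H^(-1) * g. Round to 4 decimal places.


Step 1: H is diagonal, so H^(-1) * g = [-0.4634, 0.627, -0.9863].
Step 2: g^T H^(-1) g = sum_i g_i^2 / H_ii
  = (-6.4876)^2/14 + (6.8972)^2/11 + (-5.9175)^2/6
  = 3.0064 + 4.3247 + 5.8361 = 13.1672
Step 3: Objective decrease = 0.5 * g^T H^(-1) g = 6.5836


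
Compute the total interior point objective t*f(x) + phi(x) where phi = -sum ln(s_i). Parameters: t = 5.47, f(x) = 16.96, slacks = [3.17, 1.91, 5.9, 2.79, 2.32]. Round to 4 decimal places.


Step 1: Compute log-barrier.
ln values: [1.1537, 0.6471, 1.775, 1.026, 0.8416]
phi = -(1.1537 + 0.6471 + 1.775 + 1.026 + 0.8416) = -5.4434
Step 2: Compute augmented objective.
t*f(x) = 5.47*16.96 = 92.7712
Total = 92.7712 - 5.4434 = 87.3278


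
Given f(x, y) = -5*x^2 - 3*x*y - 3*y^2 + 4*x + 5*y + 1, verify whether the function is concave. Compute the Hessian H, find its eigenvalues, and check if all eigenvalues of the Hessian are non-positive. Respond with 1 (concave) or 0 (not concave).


The Hessian of f(x,y) = -5*x^2 - 3*x*y - 3*y^2 + 4*x + 5*y + 1 is:
H = [[-10, -3], [-3, -6]]
Trace = -10 - 6 = -16
Determinant = -10*-6 - (-3)^2 = 51
Discriminant = (-16)^2 - 4*51 = 52.0
Eigenvalues: lambda_1 = -11.6056, lambda_2 = -4.3944
The function is concave.

1


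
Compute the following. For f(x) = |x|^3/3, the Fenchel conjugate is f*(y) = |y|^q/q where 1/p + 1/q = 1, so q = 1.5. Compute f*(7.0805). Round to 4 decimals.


The conjugate exponent q satisfies 1/p + 1/q = 1.
p = 3, so q = 3/(3 - 1) = 1.5
|y|^q = 7.0805^1.5 = 18.8407
f*(7.0805) = 18.8407 / 1.5 = 12.5604


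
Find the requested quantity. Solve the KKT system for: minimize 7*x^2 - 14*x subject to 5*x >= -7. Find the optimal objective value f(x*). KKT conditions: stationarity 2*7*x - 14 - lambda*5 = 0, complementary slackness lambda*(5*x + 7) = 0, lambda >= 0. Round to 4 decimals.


Step 1: Try lambda = 0 (constraint inactive).
Stationarity: 2*7*x - 14 = 0
x* = 14/(2*7) = 1.0
Check constraint: 5*1.0 = 5.0 >= -7 -- satisfied.
Step 2: Compute optimal value.
f(x*) = 7*1.0^2 - 14*1.0 = -7.0


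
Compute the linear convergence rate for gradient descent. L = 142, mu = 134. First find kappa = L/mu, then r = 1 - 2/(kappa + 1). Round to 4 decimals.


Step 1: Compute the condition number.
kappa = L/mu = 142/134 = 1.0597
Step 2: Compute the convergence rate.
r = 1 - 2/(kappa + 1) = 1 - 2*mu/(L + mu) = (L - mu)/(L + mu) = 8/276 = 0.029


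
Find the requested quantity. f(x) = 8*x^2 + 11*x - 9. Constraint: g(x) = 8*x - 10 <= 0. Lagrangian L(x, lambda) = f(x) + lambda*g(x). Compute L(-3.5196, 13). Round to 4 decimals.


Step 1: Evaluate f(x).
f(-3.5196) = 8*(-3.5196)^2 + 11*(-3.5196) - 9 = 51.3851
Step 2: Evaluate g(x).
g(-3.5196) = 8*-3.5196 - 10 = -38.1568
Step 3: Compute Lagrangian.
L = 51.3851 + 13*-38.1568 = -444.6533


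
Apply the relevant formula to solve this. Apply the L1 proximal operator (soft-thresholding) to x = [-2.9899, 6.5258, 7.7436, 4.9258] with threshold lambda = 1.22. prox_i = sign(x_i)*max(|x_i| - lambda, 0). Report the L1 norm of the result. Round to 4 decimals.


Soft-thresholding with lambda = 1.22:
prox(-2.9899) = sign(-2.9899)*max(|-2.9899| - 1.22, 0) = -1.7699
prox(6.5258) = sign(6.5258)*max(|6.5258| - 1.22, 0) = 5.3058
prox(7.7436) = sign(7.7436)*max(|7.7436| - 1.22, 0) = 6.5236
prox(4.9258) = sign(4.9258)*max(|4.9258| - 1.22, 0) = 3.7058
prox(x) = [-1.7699, 5.3058, 6.5236, 3.7058]
||prox(x)||_1 = 1.7699 + 5.3058 + 6.5236 + 3.7058 = 17.3051


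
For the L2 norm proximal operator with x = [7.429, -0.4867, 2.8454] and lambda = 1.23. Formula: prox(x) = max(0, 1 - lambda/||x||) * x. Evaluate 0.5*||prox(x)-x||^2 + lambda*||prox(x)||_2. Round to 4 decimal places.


Step 1: Compute ||x||.
||x|| = 7.9701
Step 2: Compute scaling factor.
scale = max(0, 1 - 1.23/7.9701) = 0.8457
Step 3: prox(x) = [6.2825, -0.4116, 2.4063]
||prox(x)|| = 6.7401
Step 4: Proximal objective.
0.5*||prox-x||^2 = 0.7565
lambda*||prox|| = 8.2903
Total = 9.0468


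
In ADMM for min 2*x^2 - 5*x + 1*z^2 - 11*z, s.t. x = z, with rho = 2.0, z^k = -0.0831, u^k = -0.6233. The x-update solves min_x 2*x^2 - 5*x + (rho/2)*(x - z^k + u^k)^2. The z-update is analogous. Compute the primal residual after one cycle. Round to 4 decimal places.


ADMM iteration with rho = 2.0, z^k = -0.0831, u^k = -0.6233
Step 1: x-update.
Minimize 2*x^2 - 5*x + (2.0/2)*(x + 0.0831 - 0.6233)^2
FOC: (2*2 + 2.0)*x = 5 + 2.0*(-0.0831 + 0.6233)
x^{k+1} = 1.0134
Step 2: z-update.
Minimize 1*z^2 - 11*z + (2.0/2)*(1.0134 - z - 0.6233)^2
FOC: (2*1 + 2.0)*z = 11 + 2.0*(1.0134 - 0.6233)
z^{k+1} = 2.9451
Step 3: u-update.
u^{k+1} = -0.6233 + 1.0134 - 2.9451 = -2.555
Step 4: Primal residual = |1.0134 - 2.9451| = 1.9317
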